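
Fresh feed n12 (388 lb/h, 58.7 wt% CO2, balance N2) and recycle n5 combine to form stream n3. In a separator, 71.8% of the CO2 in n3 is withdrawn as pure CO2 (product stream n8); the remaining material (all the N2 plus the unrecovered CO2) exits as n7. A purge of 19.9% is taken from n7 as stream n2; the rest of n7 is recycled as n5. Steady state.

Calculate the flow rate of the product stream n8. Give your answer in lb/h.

CO2 in n3: m_A = 388×0.587 + (1−0.199)·(1−0.718)·m_A, so m_A = 227.76/0.7741 = 294.21 lb/h.
Product n8 = 0.718×294.21 = 211.25 lb/h.

211.2 lb/h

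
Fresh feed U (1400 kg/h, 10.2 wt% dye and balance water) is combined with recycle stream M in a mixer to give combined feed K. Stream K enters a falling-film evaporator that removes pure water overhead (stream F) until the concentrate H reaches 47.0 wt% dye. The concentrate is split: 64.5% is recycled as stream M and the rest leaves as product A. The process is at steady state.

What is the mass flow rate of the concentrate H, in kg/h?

855.9 kg/h

Overall dye balance (none leaves overhead): dye in fresh feed = dye in product, i.e. 1400×0.102 = (1−0.645)·H·0.470.
H = 142.8/(0.470×0.355) = 855.86 kg/h.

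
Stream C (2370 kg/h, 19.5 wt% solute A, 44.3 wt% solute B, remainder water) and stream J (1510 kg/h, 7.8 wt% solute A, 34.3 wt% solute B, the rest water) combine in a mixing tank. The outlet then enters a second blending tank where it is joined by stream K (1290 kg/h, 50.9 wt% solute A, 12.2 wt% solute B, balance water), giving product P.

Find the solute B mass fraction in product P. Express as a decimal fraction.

Overall, product flow = 5170 kg/h.
solute B in = 2370×0.443 + 1510×0.343 + 1290×0.122 = 1725.2 kg/h.
solute B fraction in P = 0.334.

0.334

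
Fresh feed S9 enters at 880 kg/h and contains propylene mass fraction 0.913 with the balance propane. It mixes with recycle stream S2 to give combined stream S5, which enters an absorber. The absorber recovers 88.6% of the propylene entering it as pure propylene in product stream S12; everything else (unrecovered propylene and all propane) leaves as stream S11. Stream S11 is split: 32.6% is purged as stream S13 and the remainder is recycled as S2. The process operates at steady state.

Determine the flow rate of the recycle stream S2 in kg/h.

propane enters only via S9 and leaves only via the purge: 880×0.087 = 0.326×(propane in S11), and the absorber passes all propane, so propane in S5 = propane in S11 = 234.85 kg/h.
propylene in S5: m_A = 880×0.913 + (1−0.326)·(1−0.886)·m_A, so m_A = 803.44/0.9232 = 870.31 kg/h.
S11 = (1−0.886)×870.31 + 234.85 = 334.06 kg/h.
Recycle S2 = (1−0.326)×334.06 = 225.16 kg/h.

225.2 kg/h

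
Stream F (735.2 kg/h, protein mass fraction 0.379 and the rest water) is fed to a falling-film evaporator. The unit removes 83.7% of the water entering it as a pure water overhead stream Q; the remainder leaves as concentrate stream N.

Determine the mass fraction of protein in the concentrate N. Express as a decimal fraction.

0.789

protein is not removed: 735.2×0.379 = 278.64 kg/h of protein enters N.
water entering = 735.2×0.621 = 456.56 kg/h; overhead removed = 0.837×456.56 = 382.14 kg/h.
Concentrate = 735.2 − 382.14 = 353.06 kg/h.
Mass fraction = 278.64/353.06 = 0.789.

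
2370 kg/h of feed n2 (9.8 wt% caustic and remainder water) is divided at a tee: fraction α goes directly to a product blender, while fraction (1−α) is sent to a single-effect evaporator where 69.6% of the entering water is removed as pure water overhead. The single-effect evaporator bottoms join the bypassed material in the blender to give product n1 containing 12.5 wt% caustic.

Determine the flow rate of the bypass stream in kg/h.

All 2370×0.098 = 232.26 kg/h of caustic reaches n1, so n1 = 232.26/0.125 = 1858.1 kg/h and vapour = 511.92 kg/h.
The evaporator receives (1−α)·2370 of feed at 0.902 water and removes 0.696 of that water:
0.696×0.902×(1−α)×2370 = 511.92
(1−α) = 511.92/1487.9 = 0.3441;  α = 0.6559.
Bypass flow = 0.6559×2370 = 1554.6 kg/h.

1555 kg/h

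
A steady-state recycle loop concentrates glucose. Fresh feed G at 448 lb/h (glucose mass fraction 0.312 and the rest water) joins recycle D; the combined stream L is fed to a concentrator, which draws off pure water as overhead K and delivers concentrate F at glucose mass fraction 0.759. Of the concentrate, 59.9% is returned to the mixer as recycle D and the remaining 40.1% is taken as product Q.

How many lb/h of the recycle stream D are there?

Overall glucose balance (none leaves overhead): glucose in fresh feed = glucose in product, i.e. 448×0.312 = (1−0.599)·F·0.759.
F = 139.78/(0.759×0.401) = 459.25 lb/h.
Recycle D = 0.599×459.25 = 275.09 lb/h.

275.1 lb/h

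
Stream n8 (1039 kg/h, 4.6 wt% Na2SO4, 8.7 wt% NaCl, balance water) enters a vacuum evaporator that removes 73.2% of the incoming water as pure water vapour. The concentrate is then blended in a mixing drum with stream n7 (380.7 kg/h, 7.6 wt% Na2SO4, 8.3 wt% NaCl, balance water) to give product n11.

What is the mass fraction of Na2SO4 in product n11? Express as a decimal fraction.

Vapour removed = 0.732×0.867×1039 = 659.4 kg/h; concentrate = 379.6 kg/h.
Na2SO4 reaching the mixer = 47.794 (from concentrate) + 380.7×0.076 = 76.727 kg/h.
Product flow = 379.6 + 380.7 = 760.3 kg/h; Na2SO4 fraction = 0.101.

0.101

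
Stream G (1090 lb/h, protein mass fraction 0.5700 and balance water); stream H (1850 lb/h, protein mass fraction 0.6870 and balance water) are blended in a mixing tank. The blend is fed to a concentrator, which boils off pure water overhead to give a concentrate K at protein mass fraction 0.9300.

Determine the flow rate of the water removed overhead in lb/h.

protein entering = 1090×0.570 + 1850×0.687 = 1892.2 lb/h.
All protein reports to K, so K = 1892.2/0.930 = 2034.7 lb/h.
Total feed = 2940 lb/h; overhead = 2940 − 2034.7 = 905.32 lb/h.

905.3 lb/h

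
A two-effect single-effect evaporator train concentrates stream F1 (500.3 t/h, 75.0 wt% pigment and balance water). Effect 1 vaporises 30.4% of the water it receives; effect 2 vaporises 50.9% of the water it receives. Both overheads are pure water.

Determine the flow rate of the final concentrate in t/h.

418 t/h

water in feed = 500.3×0.250 = 125.08 t/h.
After stage 1: water left = (1−0.304)×125.08 = 87.052; stream total = 462.28 t/h.
After stage 2: water left = (1−0.509)×87.052 = 42.743; final concentrate = 417.97 t/h.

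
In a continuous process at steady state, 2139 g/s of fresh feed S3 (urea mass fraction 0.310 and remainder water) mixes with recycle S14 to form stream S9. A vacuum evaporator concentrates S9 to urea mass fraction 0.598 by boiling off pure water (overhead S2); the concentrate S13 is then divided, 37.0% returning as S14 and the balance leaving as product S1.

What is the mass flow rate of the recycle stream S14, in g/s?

651.2 g/s

Overall urea balance (none leaves overhead): urea in fresh feed = urea in product, i.e. 2139×0.310 = (1−0.370)·S13·0.598.
S13 = 663.09/(0.598×0.630) = 1760.1 g/s.
Recycle S14 = 0.370×1760.1 = 651.23 g/s.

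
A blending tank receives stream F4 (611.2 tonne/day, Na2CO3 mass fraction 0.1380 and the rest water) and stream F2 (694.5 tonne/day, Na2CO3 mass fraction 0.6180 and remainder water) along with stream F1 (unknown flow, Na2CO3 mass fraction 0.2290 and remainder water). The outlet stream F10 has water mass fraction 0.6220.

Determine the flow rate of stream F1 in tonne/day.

134.2 tonne/day

Let F1 be the unknown flow. Total out = 1305.7 + F1.
water balance: 792.15 + 0.771·F1 = 0.622·(1305.7 + F1)
(0.771 − 0.622)·F1 = 0.622×1305.7 − 792.15 = 19.992
F1 = 19.992 / 0.149 = 134.17 tonne/day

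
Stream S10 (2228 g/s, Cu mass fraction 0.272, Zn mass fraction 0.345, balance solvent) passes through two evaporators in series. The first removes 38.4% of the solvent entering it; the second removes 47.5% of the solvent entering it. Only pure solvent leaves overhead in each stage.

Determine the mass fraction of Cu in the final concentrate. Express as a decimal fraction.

solvent in feed = 2228×0.383 = 853.32 g/s.
After stage 1: solvent left = (1−0.384)×853.32 = 525.65; stream total = 1900.3 g/s.
After stage 2: solvent left = (1−0.475)×525.65 = 275.96; final concentrate = 1650.6 g/s.
Cu fraction = 606.02/1650.6 = 0.367.

0.367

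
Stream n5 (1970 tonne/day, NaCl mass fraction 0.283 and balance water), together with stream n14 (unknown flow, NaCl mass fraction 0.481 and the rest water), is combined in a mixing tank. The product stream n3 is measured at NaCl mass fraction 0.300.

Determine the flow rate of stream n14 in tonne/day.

Let n14 be the unknown flow. Total out = 1970 + n14.
NaCl balance: 557.51 + 0.481·n14 = 0.300·(1970 + n14)
(0.481 − 0.300)·n14 = 0.300×1970 − 557.51 = 33.49
n14 = 33.49 / 0.181 = 185.03 tonne/day

185 tonne/day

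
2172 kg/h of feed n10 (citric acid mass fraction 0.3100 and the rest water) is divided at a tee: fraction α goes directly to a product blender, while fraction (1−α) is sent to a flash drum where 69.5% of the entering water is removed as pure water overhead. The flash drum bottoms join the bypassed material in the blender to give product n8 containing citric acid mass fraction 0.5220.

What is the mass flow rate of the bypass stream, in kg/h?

All 2172×0.310 = 673.32 kg/h of citric acid reaches n8, so n8 = 673.32/0.522 = 1289.9 kg/h and vapour = 882.11 kg/h.
The evaporator receives (1−α)·2172 of feed at 0.690 water and removes 0.695 of that water:
0.695×0.690×(1−α)×2172 = 882.11
(1−α) = 882.11/1041.6 = 0.8469;  α = 0.1531.
Bypass flow = 0.1531×2172 = 332.54 kg/h.

332.5 kg/h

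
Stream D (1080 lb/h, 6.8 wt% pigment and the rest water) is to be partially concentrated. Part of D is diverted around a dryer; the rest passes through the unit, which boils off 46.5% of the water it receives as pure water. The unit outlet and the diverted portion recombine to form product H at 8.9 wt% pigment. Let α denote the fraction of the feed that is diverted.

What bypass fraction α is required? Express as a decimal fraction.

0.456

All 1080×0.068 = 73.44 lb/h of pigment reaches H, so H = 73.44/0.089 = 825.17 lb/h and vapour = 254.83 lb/h.
The evaporator receives (1−α)·1080 of feed at 0.932 water and removes 0.465 of that water:
0.465×0.932×(1−α)×1080 = 254.83
(1−α) = 254.83/468.05 = 0.5445;  α = 0.4555.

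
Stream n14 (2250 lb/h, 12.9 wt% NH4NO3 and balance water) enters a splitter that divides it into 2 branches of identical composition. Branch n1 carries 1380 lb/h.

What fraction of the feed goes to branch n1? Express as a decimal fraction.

0.613

Fraction to n1 = 1380/2250 = 0.6133.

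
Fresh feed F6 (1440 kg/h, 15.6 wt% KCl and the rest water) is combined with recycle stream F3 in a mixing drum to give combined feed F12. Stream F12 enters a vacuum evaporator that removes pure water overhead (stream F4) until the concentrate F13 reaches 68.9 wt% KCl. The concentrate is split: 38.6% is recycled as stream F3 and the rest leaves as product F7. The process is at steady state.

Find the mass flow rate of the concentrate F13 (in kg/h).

531 kg/h

Overall KCl balance (none leaves overhead): KCl in fresh feed = KCl in product, i.e. 1440×0.156 = (1−0.386)·F13·0.689.
F13 = 224.64/(0.689×0.614) = 531.01 kg/h.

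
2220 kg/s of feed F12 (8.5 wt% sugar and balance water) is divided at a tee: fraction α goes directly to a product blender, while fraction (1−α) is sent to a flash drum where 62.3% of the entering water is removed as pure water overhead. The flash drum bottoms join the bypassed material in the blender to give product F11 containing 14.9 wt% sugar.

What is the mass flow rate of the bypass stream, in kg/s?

547.2 kg/s

All 2220×0.085 = 188.7 kg/s of sugar reaches F11, so F11 = 188.7/0.149 = 1266.4 kg/s and vapour = 953.56 kg/s.
The evaporator receives (1−α)·2220 of feed at 0.915 water and removes 0.623 of that water:
0.623×0.915×(1−α)×2220 = 953.56
(1−α) = 953.56/1265.5 = 0.7535;  α = 0.2465.
Bypass flow = 0.2465×2220 = 547.22 kg/s.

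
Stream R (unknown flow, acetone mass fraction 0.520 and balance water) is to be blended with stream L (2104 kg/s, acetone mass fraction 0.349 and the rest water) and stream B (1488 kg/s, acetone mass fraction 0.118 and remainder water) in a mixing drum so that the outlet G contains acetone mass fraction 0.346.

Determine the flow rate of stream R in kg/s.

Let R be the unknown flow. Total out = 3592 + R.
acetone balance: 909.88 + 0.520·R = 0.346·(3592 + R)
(0.520 − 0.346)·R = 0.346×3592 − 909.88 = 332.95
R = 332.95 / 0.174 = 1913.5 kg/s

1914 kg/s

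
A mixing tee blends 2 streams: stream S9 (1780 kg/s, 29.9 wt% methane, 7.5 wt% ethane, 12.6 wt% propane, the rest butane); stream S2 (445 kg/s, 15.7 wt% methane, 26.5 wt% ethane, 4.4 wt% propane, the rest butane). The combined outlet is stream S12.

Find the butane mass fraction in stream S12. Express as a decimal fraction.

Total flow out = 1780 + 445 = 2225 kg/s.
butane in = 1780×0.500 + 445×0.534 = 1127.6 kg/s.
butane mass fraction in S12 = 1127.6/2225 = 0.507.

0.507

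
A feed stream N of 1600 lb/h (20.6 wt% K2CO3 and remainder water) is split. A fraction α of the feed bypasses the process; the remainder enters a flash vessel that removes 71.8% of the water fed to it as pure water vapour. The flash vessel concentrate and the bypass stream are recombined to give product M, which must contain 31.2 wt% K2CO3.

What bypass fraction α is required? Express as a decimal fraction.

0.404

All 1600×0.206 = 329.6 lb/h of K2CO3 reaches M, so M = 329.6/0.312 = 1056.4 lb/h and vapour = 543.59 lb/h.
The evaporator receives (1−α)·1600 of feed at 0.794 water and removes 0.718 of that water:
0.718×0.794×(1−α)×1600 = 543.59
(1−α) = 543.59/912.15 = 0.5959;  α = 0.4041.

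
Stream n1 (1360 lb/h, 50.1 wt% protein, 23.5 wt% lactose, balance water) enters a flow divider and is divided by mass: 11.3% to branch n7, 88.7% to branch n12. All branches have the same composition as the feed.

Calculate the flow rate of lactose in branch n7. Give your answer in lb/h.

Branch n7 total = 0.113×1360 = 153.68 lb/h.
lactose in n7 = 0.235×153.68 = 36.115 lb/h.

36.11 lb/h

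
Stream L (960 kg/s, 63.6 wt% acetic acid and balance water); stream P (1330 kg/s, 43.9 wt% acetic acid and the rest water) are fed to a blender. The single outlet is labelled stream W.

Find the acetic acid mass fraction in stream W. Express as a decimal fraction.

Total flow out = 960 + 1330 = 2290 kg/s.
acetic acid in = 960×0.636 + 1330×0.439 = 1194.4 kg/s.
acetic acid mass fraction in W = 1194.4/2290 = 0.522.

0.522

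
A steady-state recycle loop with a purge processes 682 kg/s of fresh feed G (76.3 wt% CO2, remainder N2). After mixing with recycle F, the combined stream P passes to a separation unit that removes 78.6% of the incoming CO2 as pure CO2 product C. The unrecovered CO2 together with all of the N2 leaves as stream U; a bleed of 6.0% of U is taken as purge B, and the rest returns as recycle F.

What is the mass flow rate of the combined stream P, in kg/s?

3345 kg/s

N2 enters only via G and leaves only via the purge: 682×0.237 = 0.060×(N2 in U), and the separation unit passes all N2, so N2 in P = N2 in U = 2693.9 kg/s.
CO2 in P: m_A = 682×0.763 + (1−0.060)·(1−0.786)·m_A, so m_A = 520.37/0.7988 = 651.4 kg/s.
P = 651.4 + 2693.9 = 3345.3 kg/s.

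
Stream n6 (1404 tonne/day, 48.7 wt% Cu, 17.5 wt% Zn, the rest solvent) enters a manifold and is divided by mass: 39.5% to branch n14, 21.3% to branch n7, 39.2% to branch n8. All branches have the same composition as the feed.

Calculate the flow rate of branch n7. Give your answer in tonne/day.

299.1 tonne/day

Branch n7 flow = 0.213×1404 = 299.05 tonne/day.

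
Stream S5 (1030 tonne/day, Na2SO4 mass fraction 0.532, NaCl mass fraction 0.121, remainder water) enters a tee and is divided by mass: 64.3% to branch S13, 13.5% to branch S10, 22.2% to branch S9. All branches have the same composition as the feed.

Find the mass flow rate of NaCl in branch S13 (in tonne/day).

80.14 tonne/day

Branch S13 total = 0.643×1030 = 662.29 tonne/day.
NaCl in S13 = 0.121×662.29 = 80.137 tonne/day.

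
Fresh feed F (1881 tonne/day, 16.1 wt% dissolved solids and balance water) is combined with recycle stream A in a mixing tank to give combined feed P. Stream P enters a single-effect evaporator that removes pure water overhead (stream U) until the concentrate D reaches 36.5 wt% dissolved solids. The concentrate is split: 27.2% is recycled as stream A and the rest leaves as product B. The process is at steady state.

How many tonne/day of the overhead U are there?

Overall dissolved solids balance (none leaves overhead): dissolved solids in fresh feed = dissolved solids in product, i.e. 1881×0.161 = (1−0.272)·D·0.365.
D = 302.84/(0.365×0.728) = 1139.7 tonne/day.
Recycle A = 0.272×1139.7 = 310 tonne/day.
Combined feed P = 1881 + 310 = 2191 tonne/day.
Overhead U = P − D = 2191 − 1139.7 = 1051.3 tonne/day.

1051 tonne/day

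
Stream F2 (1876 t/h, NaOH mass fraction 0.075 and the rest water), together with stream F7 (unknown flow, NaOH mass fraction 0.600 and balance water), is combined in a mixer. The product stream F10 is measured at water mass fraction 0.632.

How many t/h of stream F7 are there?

Let F7 be the unknown flow. Total out = 1876 + F7.
water balance: 1735.3 + 0.400·F7 = 0.632·(1876 + F7)
(0.400 − 0.632)·F7 = 0.632×1876 − 1735.3 = -549.67
F7 = -549.67 / -0.232 = 2369.3 t/h

2369 t/h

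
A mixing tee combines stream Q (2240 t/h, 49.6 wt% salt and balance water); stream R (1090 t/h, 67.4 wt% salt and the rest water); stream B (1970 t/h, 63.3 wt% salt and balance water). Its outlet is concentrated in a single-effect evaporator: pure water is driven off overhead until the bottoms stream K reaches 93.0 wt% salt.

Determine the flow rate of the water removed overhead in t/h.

salt entering = 2240×0.496 + 1090×0.674 + 1970×0.633 = 3092.7 t/h.
All salt reports to K, so K = 3092.7/0.930 = 3325.5 t/h.
Total feed = 5300 t/h; overhead = 5300 − 3325.5 = 1974.5 t/h.

1975 t/h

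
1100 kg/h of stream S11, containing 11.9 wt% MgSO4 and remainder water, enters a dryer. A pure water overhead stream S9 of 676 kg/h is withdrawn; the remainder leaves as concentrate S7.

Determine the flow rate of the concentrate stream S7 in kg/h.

424 kg/h

Concentrate = 1100 − 676 = 424 kg/h.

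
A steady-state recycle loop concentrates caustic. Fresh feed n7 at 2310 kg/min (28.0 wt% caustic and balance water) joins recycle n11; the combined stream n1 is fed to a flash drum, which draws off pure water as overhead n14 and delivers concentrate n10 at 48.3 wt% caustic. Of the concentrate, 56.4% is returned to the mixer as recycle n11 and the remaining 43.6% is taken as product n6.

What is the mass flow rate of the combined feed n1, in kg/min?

Overall caustic balance (none leaves overhead): caustic in fresh feed = caustic in product, i.e. 2310×0.280 = (1−0.564)·n10·0.483.
n10 = 646.8/(0.483×0.436) = 3071.4 kg/min.
Recycle n11 = 0.564×3071.4 = 1732.3 kg/min.
Combined feed n1 = 2310 + 1732.3 = 4042.3 kg/min.

4042 kg/min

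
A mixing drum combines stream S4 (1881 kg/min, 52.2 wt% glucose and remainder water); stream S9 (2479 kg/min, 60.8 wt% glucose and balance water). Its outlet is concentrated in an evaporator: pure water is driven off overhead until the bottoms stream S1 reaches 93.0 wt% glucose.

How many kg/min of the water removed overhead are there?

glucose entering = 1881×0.522 + 2479×0.608 = 2489.1 kg/min.
All glucose reports to S1, so S1 = 2489.1/0.930 = 2676.5 kg/min.
Total feed = 4360 kg/min; overhead = 4360 − 2676.5 = 1683.5 kg/min.

1684 kg/min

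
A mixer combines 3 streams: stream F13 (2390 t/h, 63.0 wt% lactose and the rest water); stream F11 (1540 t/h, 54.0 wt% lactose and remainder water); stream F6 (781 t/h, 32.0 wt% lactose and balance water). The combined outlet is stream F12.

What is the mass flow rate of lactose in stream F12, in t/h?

lactose out = lactose in = 2390×0.630 + 1540×0.540 + 781×0.320 = 2587.2 t/h.

2587 t/h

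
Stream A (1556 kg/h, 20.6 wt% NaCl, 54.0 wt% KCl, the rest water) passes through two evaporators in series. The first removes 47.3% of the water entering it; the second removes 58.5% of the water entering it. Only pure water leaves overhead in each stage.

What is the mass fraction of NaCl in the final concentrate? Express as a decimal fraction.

0.257

water in feed = 1556×0.254 = 395.22 kg/h.
After stage 1: water left = (1−0.473)×395.22 = 208.28; stream total = 1369.1 kg/h.
After stage 2: water left = (1−0.585)×208.28 = 86.437; final concentrate = 1247.2 kg/h.
NaCl fraction = 320.54/1247.2 = 0.257.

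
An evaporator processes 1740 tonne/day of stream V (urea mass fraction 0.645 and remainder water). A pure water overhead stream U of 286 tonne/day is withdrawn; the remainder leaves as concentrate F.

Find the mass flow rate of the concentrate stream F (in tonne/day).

1454 tonne/day

Concentrate = 1740 − 286 = 1454 tonne/day.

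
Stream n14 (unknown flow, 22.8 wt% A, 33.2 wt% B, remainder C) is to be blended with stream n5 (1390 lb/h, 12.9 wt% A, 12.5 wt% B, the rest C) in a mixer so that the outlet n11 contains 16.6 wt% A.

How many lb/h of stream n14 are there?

Let n14 be the unknown flow. Total out = 1390 + n14.
A balance: 179.31 + 0.228·n14 = 0.166·(1390 + n14)
(0.228 − 0.166)·n14 = 0.166×1390 − 179.31 = 51.43
n14 = 51.43 / 0.062 = 829.52 lb/h

829.5 lb/h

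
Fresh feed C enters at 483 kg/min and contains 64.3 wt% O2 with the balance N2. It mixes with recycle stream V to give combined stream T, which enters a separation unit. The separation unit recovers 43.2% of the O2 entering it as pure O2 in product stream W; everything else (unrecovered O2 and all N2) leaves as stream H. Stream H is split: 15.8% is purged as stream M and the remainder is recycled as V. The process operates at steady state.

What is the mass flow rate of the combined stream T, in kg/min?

N2 enters only via C and leaves only via the purge: 483×0.357 = 0.158×(N2 in H), and the separation unit passes all N2, so N2 in T = N2 in H = 1091.3 kg/min.
O2 in T: m_A = 483×0.643 + (1−0.158)·(1−0.432)·m_A, so m_A = 310.57/0.5217 = 595.25 kg/min.
T = 595.25 + 1091.3 = 1686.6 kg/min.

1687 kg/min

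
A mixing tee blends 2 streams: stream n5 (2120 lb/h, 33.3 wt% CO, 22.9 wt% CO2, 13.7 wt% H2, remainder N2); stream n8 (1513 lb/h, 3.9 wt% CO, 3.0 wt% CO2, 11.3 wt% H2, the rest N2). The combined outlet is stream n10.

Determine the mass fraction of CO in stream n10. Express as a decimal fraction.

0.211

Total flow out = 2120 + 1513 = 3633 lb/h.
CO in = 2120×0.333 + 1513×0.039 = 764.97 lb/h.
CO mass fraction in n10 = 764.97/3633 = 0.211.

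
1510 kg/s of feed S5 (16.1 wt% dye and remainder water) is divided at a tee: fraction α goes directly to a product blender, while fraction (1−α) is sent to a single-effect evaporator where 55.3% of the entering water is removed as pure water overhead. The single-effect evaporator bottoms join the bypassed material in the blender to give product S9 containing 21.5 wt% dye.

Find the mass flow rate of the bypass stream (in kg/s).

692.6 kg/s

All 1510×0.161 = 243.11 kg/s of dye reaches S9, so S9 = 243.11/0.215 = 1130.7 kg/s and vapour = 379.26 kg/s.
The evaporator receives (1−α)·1510 of feed at 0.839 water and removes 0.553 of that water:
0.553×0.839×(1−α)×1510 = 379.26
(1−α) = 379.26/700.59 = 0.5413;  α = 0.4587.
Bypass flow = 0.4587×1510 = 692.58 kg/s.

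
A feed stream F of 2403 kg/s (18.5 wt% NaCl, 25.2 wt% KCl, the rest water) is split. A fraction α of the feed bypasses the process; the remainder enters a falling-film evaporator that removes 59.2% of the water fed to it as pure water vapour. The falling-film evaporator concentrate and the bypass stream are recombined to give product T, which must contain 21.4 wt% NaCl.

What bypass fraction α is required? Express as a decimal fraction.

0.593

All 2403×0.185 = 444.56 kg/s of NaCl reaches T, so T = 444.56/0.214 = 2077.4 kg/s and vapour = 325.64 kg/s.
The evaporator receives (1−α)·2403 of feed at 0.563 water and removes 0.592 of that water:
0.592×0.563×(1−α)×2403 = 325.64
(1−α) = 325.64/800.91 = 0.4066;  α = 0.5934.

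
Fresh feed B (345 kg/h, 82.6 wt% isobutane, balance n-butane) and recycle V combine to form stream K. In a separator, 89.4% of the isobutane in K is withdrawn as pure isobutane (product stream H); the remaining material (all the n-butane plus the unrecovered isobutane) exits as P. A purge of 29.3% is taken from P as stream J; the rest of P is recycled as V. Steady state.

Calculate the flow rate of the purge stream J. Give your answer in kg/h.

69.6 kg/h

n-butane enters only via B and leaves only via the purge: 345×0.174 = 0.293×(n-butane in P), and the separator passes all n-butane, so n-butane in K = n-butane in P = 204.88 kg/h.
isobutane in K: m_A = 345×0.826 + (1−0.293)·(1−0.894)·m_A, so m_A = 284.97/0.9251 = 308.06 kg/h.
P = (1−0.894)×308.06 + 204.88 = 237.53 kg/h.
Purge J = 0.293×237.53 = 69.598 kg/h.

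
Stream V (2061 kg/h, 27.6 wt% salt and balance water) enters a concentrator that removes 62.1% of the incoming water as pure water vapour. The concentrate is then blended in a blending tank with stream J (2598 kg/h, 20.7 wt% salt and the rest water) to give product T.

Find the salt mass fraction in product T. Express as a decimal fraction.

Vapour removed = 0.621×0.724×2061 = 926.63 kg/h; concentrate = 1134.4 kg/h.
salt reaching the mixer = 568.84 (from concentrate) + 2598×0.207 = 1106.6 kg/h.
Product flow = 1134.4 + 2598 = 3732.4 kg/h; salt fraction = 0.296.

0.296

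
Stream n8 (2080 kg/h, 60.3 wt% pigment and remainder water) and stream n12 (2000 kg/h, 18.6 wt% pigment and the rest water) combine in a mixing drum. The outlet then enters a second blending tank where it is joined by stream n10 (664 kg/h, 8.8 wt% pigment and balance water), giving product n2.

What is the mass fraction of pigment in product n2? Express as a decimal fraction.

0.355

Overall, product flow = 4744 kg/h.
pigment in = 2080×0.603 + 2000×0.186 + 664×0.088 = 1684.7 kg/h.
pigment fraction in n2 = 0.355.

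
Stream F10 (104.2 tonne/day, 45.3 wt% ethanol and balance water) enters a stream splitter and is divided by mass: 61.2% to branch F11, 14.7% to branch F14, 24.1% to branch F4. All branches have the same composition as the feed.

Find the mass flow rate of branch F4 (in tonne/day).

25.11 tonne/day

Branch F4 flow = 0.241×104.2 = 25.112 tonne/day.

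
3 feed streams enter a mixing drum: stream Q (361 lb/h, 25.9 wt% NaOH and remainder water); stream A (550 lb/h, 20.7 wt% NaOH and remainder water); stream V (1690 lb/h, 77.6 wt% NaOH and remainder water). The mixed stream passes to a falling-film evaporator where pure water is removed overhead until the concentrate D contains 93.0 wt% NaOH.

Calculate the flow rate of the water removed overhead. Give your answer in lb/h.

NaOH entering = 361×0.259 + 550×0.207 + 1690×0.776 = 1518.8 lb/h.
All NaOH reports to D, so D = 1518.8/0.930 = 1633.1 lb/h.
Total feed = 2601 lb/h; overhead = 2601 − 1633.1 = 967.89 lb/h.

967.9 lb/h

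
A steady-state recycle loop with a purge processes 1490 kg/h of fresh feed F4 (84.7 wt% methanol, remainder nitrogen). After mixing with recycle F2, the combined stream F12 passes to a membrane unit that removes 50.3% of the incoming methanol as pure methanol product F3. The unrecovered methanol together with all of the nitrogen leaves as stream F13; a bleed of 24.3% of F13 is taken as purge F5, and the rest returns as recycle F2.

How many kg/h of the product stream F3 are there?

methanol in F12: m_A = 1490×0.847 + (1−0.243)·(1−0.503)·m_A, so m_A = 1262/0.6238 = 2023.2 kg/h.
Product F3 = 0.503×2023.2 = 1017.7 kg/h.

1018 kg/h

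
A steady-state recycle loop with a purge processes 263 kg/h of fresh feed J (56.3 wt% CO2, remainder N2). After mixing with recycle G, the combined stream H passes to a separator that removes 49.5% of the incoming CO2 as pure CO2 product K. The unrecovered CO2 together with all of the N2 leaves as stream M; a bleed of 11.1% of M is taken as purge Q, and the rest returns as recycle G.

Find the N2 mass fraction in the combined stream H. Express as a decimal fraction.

N2 enters only via J and leaves only via the purge: 263×0.437 = 0.111×(N2 in M), and the separator passes all N2, so N2 in H = N2 in M = 1035.4 kg/h.
CO2 in H: m_A = 263×0.563 + (1−0.111)·(1−0.495)·m_A, so m_A = 148.07/0.5511 = 268.7 kg/h.
H = 268.7 + 1035.4 = 1304.1 kg/h.
N2 fraction in H = 1035.4/1304.1 = 0.7940.

0.7940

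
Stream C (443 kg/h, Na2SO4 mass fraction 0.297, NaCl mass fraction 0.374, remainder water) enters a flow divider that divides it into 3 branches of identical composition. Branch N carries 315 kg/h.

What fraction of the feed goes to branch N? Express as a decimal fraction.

Fraction to N = 315/443 = 0.7111.

0.711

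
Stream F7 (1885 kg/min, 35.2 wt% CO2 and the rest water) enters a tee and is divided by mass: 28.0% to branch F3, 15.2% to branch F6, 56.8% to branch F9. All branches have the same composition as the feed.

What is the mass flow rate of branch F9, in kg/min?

Branch F9 flow = 0.568×1885 = 1070.7 kg/min.

1071 kg/min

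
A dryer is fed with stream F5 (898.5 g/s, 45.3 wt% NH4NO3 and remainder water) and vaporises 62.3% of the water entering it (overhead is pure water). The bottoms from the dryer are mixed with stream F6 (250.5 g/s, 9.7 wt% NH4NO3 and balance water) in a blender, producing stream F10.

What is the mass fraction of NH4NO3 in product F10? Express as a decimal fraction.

0.5118

Vapour removed = 0.623×0.547×898.5 = 306.19 g/s; concentrate = 592.31 g/s.
NH4NO3 reaching the mixer = 407.02 (from concentrate) + 250.5×0.097 = 431.32 g/s.
Product flow = 592.31 + 250.5 = 842.81 g/s; NH4NO3 fraction = 0.5118.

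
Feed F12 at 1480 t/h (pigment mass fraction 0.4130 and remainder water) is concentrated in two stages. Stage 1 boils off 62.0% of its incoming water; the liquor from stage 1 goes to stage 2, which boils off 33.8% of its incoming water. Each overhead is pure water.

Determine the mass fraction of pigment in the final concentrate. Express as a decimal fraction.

water in feed = 1480×0.587 = 868.76 t/h.
After stage 1: water left = (1−0.620)×868.76 = 330.13; stream total = 941.37 t/h.
After stage 2: water left = (1−0.338)×330.13 = 218.55; final concentrate = 829.79 t/h.
pigment fraction = 611.24/829.79 = 0.7366.

0.7366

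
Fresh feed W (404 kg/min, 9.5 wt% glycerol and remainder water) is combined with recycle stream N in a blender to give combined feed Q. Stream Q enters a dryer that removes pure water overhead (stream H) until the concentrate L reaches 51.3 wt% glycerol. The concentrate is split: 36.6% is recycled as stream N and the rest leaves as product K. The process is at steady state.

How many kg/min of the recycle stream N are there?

43.19 kg/min

Overall glycerol balance (none leaves overhead): glycerol in fresh feed = glycerol in product, i.e. 404×0.095 = (1−0.366)·L·0.513.
L = 38.38/(0.513×0.634) = 118 kg/min.
Recycle N = 0.366×118 = 43.19 kg/min.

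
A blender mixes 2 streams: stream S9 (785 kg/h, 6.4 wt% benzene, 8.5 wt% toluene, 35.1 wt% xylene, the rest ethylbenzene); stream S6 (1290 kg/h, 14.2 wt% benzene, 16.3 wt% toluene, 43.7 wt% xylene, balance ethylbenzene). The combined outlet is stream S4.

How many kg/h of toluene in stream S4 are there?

277 kg/h

toluene out = toluene in = 785×0.085 + 1290×0.163 = 277 kg/h.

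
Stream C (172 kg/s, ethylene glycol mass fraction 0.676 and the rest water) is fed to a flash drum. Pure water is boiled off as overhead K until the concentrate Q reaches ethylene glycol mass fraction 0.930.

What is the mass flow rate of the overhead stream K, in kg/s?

46.98 kg/s

ethylene glycol is conserved: 172×0.676 = 116.27 kg/s all reports to the concentrate.
Concentrate = 116.27/(target fraction) = 125.02 kg/s.
Overhead = 172 − 125.02 = 46.976 kg/s.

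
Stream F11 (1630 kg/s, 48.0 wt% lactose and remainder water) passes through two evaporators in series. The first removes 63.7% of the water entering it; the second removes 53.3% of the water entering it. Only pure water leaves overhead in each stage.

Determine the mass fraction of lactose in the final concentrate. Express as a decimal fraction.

water in feed = 1630×0.520 = 847.6 kg/s.
After stage 1: water left = (1−0.637)×847.6 = 307.68; stream total = 1090.1 kg/s.
After stage 2: water left = (1−0.533)×307.68 = 143.69; final concentrate = 926.09 kg/s.
lactose fraction = 782.4/926.09 = 0.845.

0.845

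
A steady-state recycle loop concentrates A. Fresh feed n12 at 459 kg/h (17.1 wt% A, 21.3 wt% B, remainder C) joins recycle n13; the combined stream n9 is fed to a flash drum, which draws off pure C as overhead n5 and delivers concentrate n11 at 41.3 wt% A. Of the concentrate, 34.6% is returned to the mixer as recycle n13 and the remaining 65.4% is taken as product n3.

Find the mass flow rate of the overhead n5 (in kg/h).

269 kg/h

Overall A balance (none leaves overhead): A in fresh feed = A in product, i.e. 459×0.171 = (1−0.346)·n11·0.413.
n11 = 78.489/(0.413×0.654) = 290.59 kg/h.
Recycle n13 = 0.346×290.59 = 100.54 kg/h.
Combined feed n9 = 459 + 100.54 = 559.54 kg/h.
Overhead n5 = n9 − n11 = 559.54 − 290.59 = 268.95 kg/h.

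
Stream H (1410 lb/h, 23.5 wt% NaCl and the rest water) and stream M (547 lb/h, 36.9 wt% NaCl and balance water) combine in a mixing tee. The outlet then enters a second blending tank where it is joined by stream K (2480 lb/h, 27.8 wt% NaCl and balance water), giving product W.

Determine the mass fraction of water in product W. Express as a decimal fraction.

Overall, product flow = 4437 lb/h.
water in = 1410×0.765 + 547×0.631 + 2480×0.722 = 3214.4 lb/h.
water fraction in W = 0.724.

0.724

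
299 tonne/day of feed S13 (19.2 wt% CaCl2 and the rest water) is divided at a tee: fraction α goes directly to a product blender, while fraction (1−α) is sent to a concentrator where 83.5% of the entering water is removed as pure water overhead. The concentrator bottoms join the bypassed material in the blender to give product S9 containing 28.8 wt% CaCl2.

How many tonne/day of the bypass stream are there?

All 299×0.192 = 57.408 tonne/day of CaCl2 reaches S9, so S9 = 57.408/0.288 = 199.33 tonne/day and vapour = 99.667 tonne/day.
The evaporator receives (1−α)·299 of feed at 0.808 water and removes 0.835 of that water:
0.835×0.808×(1−α)×299 = 99.667
(1−α) = 99.667/201.73 = 0.4941;  α = 0.5059.
Bypass flow = 0.5059×299 = 151.28 tonne/day.

151.3 tonne/day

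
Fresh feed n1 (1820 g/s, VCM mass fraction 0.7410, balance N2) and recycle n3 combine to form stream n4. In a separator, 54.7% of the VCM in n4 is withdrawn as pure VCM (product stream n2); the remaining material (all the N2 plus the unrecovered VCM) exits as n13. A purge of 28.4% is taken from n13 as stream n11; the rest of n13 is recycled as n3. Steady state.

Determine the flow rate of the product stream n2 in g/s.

VCM in n4: m_A = 1820×0.741 + (1−0.284)·(1−0.547)·m_A, so m_A = 1348.6/0.6757 = 1996 g/s.
Product n2 = 0.547×1996 = 1091.8 g/s.

1092 g/s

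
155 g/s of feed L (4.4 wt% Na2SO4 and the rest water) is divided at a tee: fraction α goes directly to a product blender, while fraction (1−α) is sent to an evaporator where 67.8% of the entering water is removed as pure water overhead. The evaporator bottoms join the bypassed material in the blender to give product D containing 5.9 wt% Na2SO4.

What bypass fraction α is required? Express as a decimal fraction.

0.608

All 155×0.044 = 6.82 g/s of Na2SO4 reaches D, so D = 6.82/0.059 = 115.59 g/s and vapour = 39.407 g/s.
The evaporator receives (1−α)·155 of feed at 0.956 water and removes 0.678 of that water:
0.678×0.956×(1−α)×155 = 39.407
(1−α) = 39.407/100.47 = 0.3922;  α = 0.6078.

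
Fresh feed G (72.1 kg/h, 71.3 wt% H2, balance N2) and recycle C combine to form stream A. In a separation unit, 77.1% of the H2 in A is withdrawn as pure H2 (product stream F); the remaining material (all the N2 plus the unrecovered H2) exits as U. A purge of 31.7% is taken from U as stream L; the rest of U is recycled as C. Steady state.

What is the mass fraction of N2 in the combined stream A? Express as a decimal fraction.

N2 enters only via G and leaves only via the purge: 72.1×0.287 = 0.317×(N2 in U), and the separation unit passes all N2, so N2 in A = N2 in U = 65.277 kg/h.
H2 in A: m_A = 72.1×0.713 + (1−0.317)·(1−0.771)·m_A, so m_A = 51.407/0.8436 = 60.939 kg/h.
A = 60.939 + 65.277 = 126.22 kg/h.
N2 fraction in A = 65.277/126.22 = 0.517.

0.517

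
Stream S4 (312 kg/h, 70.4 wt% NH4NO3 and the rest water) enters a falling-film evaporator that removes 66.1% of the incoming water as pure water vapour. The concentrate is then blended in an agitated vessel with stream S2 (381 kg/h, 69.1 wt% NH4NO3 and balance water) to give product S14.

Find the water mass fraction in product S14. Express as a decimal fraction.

Vapour removed = 0.661×0.296×312 = 61.045 kg/h; concentrate = 250.96 kg/h.
water reaching the mixer = 31.307 (from concentrate) + 381×0.309 = 149.04 kg/h.
Product flow = 250.96 + 381 = 631.96 kg/h; water fraction = 0.236.

0.236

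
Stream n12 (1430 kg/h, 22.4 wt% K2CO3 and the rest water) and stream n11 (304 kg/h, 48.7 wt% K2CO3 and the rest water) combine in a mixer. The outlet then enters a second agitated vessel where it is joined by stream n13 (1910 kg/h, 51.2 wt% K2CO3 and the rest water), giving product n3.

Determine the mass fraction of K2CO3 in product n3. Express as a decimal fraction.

Overall, product flow = 3644 kg/h.
K2CO3 in = 1430×0.224 + 304×0.487 + 1910×0.512 = 1446.3 kg/h.
K2CO3 fraction in n3 = 0.397.

0.397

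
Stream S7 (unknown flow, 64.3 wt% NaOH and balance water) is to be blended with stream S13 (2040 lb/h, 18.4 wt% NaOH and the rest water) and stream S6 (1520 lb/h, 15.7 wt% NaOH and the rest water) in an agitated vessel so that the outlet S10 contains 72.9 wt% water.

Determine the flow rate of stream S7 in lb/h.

942.9 lb/h

Let S7 be the unknown flow. Total out = 3560 + S7.
water balance: 2946 + 0.357·S7 = 0.729·(3560 + S7)
(0.357 − 0.729)·S7 = 0.729×3560 − 2946 = -350.76
S7 = -350.76 / -0.372 = 942.9 lb/h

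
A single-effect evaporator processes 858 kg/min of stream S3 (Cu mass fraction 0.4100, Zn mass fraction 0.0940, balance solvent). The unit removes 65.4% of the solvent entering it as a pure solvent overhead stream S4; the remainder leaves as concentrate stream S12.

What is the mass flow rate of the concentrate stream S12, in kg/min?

solvent entering = 858×0.496 = 425.57 kg/min; overhead removed = 0.654×425.57 = 278.32 kg/min.
Concentrate = 858 − 278.32 = 579.68 kg/min.

579.7 kg/min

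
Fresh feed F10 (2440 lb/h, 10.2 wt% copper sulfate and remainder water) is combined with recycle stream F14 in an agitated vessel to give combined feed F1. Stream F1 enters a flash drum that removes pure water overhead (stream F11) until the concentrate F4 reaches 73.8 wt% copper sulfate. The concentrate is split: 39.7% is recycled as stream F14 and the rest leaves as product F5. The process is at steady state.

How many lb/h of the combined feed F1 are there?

2662 lb/h

Overall copper sulfate balance (none leaves overhead): copper sulfate in fresh feed = copper sulfate in product, i.e. 2440×0.102 = (1−0.397)·F4·0.738.
F4 = 248.88/(0.738×0.603) = 559.26 lb/h.
Recycle F14 = 0.397×559.26 = 222.03 lb/h.
Combined feed F1 = 2440 + 222.03 = 2662 lb/h.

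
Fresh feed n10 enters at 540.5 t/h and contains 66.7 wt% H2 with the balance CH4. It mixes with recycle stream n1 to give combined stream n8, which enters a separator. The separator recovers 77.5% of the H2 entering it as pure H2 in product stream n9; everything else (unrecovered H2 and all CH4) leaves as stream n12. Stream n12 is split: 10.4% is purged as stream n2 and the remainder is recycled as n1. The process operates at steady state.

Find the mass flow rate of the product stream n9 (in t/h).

H2 in n8: m_A = 540.5×0.667 + (1−0.104)·(1−0.775)·m_A, so m_A = 360.51/0.7984 = 451.54 t/h.
Product n9 = 0.775×451.54 = 349.95 t/h.

349.9 t/h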